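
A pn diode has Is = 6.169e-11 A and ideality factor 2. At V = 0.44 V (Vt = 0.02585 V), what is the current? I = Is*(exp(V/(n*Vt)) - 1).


Step 1: V/(n*Vt) = 0.44/(2*0.02585) = 8.5106
Step 2: exp(8.5106) = 4.9671e+03
Step 3: I = 6.169e-11 * (4.9671e+03 - 1) = 3.06e-07 A

3.06e-07


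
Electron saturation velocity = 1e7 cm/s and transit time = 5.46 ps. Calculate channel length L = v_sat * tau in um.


Step 1: tau in seconds = 5.46 ps * 1e-12 = 5.4600e-12 s
Step 2: L = v_sat * tau = 1e7 * 5.4600e-12 = 5.4600e-05 cm
Step 3: L in um = 5.4600e-05 * 1e4 = 0.546 um

0.546


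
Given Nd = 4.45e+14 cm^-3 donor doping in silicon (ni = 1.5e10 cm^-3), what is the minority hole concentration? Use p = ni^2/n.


Step 1: Since Nd >> ni, n ≈ Nd = 4.45e+14 cm^-3
Step 2: p = ni^2 / n = (1.5e10)^2 / 4.45e+14
Step 3: p = 2.25e20 / 4.45e+14 = 5.06e+05 cm^-3

5.06e+05


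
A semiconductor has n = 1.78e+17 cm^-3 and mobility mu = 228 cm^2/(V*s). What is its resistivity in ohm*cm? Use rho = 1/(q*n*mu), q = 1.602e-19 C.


Step 1: sigma = q * n * mu = 1.602e-19 * 1.78e+17 * 228 = 6.50156e+00 S/cm
Step 2: rho = 1 / sigma = 1 / 6.50156e+00 = 0.1538 ohm*cm

0.1538


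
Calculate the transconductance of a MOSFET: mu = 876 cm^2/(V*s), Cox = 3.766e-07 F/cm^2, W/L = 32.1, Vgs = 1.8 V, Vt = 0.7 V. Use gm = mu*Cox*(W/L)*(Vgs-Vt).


Step 1: Vov = Vgs - Vt = 1.8 - 0.7 = 1.1 V
Step 2: gm = mu * Cox * (W/L) * Vov
Step 3: gm = 876 * 3.766e-07 * 32.1 * 1.1 = 1.16e-02 S

1.16e-02


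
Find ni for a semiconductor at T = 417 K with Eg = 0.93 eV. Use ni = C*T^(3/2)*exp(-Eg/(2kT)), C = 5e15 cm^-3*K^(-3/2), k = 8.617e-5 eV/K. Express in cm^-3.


Step 1: Compute kT = 8.617e-5 * 417 = 0.03593289 eV
Step 2: Exponent = -Eg/(2kT) = -0.93/(2*0.03593289) = -12.94079
Step 3: T^(3/2) = 417^1.5 = 8515.38
Step 4: ni = 5e15 * 8515.38 * exp(-12.94079) = 1.02e+14 cm^-3

1.02e+14


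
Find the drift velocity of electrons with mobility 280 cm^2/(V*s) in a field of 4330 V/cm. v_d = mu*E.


Step 1: v_d = mu * E
Step 2: v_d = 280 * 4330 = 1212400
Step 3: v_d = 1.21e+06 cm/s

1.21e+06


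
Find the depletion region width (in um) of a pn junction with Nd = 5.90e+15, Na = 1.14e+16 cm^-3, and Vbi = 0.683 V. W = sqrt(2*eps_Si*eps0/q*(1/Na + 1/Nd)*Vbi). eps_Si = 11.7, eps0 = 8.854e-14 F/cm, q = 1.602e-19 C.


Step 1: 1/Na + 1/Nd = 1/1.14e+16 + 1/5.90e+15 = 2.57211e-16
Step 2: 2*eps*eps0/q = 2*11.7*8.854e-14/1.602e-19 = 1.293281e+07
Step 3: W^2 = 1.293281e+07 * 2.57211e-16 * 0.683 = 2.27197e-09
Step 4: W = sqrt(2.27197e-09) = 4.767e-05 cm = 0.4767 um

0.4767


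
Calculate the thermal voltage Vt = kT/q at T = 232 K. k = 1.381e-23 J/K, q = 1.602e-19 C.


Step 1: kT = 1.381e-23 * 232 = 3.20392e-21 J
Step 2: Vt = kT/q = 3.20392e-21 / 1.602e-19
Step 3: Vt = 0.02 V

0.02


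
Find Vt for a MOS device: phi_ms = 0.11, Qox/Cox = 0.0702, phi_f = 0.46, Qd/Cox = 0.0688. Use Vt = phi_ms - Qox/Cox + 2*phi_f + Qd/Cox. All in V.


Step 1: Vt = phi_ms - Qox/Cox + 2*phi_f + Qd/Cox
Step 2: Vt = 0.11 - 0.0702 + 2*0.46 + 0.0688
Step 3: Vt = 0.11 - 0.0702 + 0.92 + 0.0688
Step 4: Vt = 1.0286 V

1.0286


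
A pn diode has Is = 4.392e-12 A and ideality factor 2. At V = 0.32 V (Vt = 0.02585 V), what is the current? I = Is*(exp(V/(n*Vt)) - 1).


Step 1: V/(n*Vt) = 0.32/(2*0.02585) = 6.1896
Step 2: exp(6.1896) = 4.8765e+02
Step 3: I = 4.392e-12 * (4.8765e+02 - 1) = 2.14e-09 A

2.14e-09


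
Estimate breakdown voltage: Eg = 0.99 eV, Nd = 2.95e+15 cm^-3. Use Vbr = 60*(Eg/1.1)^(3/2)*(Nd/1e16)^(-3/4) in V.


Step 1: Eg/1.1 = 0.99/1.1 = 0.900000
Step 2: (Eg/1.1)^1.5 = 0.900000^1.5 = 0.853815
Step 3: (Nd/1e16)^(-0.75) = (0.295)^(-0.75) = 2.498236
Step 4: Vbr = 60 * 0.853815 * 2.498236 = 128.0 V

128.0


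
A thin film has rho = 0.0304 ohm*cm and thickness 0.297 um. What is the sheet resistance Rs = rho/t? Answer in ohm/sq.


Step 1: Convert thickness to cm: t = 0.297 um = 2.9700e-05 cm
Step 2: Rs = rho / t = 0.0304 / 2.9700e-05
Step 3: Rs = 1023.6 ohm/sq

1023.6


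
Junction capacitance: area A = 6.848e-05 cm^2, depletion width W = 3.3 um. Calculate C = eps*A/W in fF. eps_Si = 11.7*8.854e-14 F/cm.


Step 1: eps_Si = 11.7 * 8.854e-14 = 1.035918e-12 F/cm
Step 2: W in cm = 3.3 * 1e-4 = 3.30e-04 cm
Step 3: C = 1.035918e-12 * 6.848e-05 / 3.30e-04 = 2.149687e-13 F
Step 4: C = 214.97 fF

214.97


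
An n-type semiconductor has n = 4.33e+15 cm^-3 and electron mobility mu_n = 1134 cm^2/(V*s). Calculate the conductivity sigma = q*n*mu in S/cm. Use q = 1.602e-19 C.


Step 1: sigma = q * n * mu
Step 2: sigma = 1.602e-19 * 4.33e+15 * 1134
Step 3: sigma = 7.866e-01 S/cm

7.866e-01


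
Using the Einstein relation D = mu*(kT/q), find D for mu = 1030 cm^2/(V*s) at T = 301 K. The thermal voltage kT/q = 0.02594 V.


Step 1: D = mu * (kT/q)
Step 2: D = 1030 * 0.02594
Step 3: D = 26.72 cm^2/s

26.72


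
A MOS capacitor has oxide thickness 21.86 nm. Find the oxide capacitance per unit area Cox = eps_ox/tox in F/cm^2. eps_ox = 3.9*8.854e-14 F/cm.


Step 1: eps_ox = 3.9 * 8.854e-14 = 3.45306e-13 F/cm
Step 2: tox in cm = 21.86 nm * 1e-7 = 2.1860e-06 cm
Step 3: Cox = 3.45306e-13 / 2.1860e-06 = 1.58e-07 F/cm^2

1.58e-07


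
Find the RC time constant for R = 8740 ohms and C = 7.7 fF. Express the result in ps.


Step 1: tau = R * C
Step 2: tau = 8740 * 7.7 fF = 8740 * 7.7e-15 F
Step 3: tau = 6.7298e-11 s = 67.298 ps

67.298


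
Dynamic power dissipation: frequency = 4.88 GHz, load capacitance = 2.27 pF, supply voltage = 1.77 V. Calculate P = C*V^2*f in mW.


Step 1: V^2 = 1.77^2 = 3.1329 V^2
Step 2: P = C*V^2*f = 2.27e-12 F * 3.1329 * 4.88e9 Hz
Step 3: P = 3.470501304e-02 W
Step 4: P = 34.705 mW

34.705


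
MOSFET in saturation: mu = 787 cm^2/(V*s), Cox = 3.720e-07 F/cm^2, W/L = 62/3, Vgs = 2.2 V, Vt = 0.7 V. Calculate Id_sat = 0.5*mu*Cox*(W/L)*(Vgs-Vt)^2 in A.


Step 1: Overdrive voltage Vov = Vgs - Vt = 2.2 - 0.7 = 1.5 V
Step 2: W/L = 62/3 = 20.6667
Step 3: Id = 0.5 * 787 * 3.720e-07 * 20.6667 * 1.5^2
Step 4: Id = 6.81e-03 A

6.81e-03


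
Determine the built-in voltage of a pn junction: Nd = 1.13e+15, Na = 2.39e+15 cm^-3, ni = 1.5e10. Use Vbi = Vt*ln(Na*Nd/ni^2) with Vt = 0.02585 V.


Step 1: Compute Na*Nd/ni^2 = 2.39e+15 * 1.13e+15 / (1.5e10)^2 = 1.2003e+10
Step 2: ln(1.2003e+10) = 23.2084
Step 3: Vbi = 0.02585 * 23.2084 = 0.6 V

0.6


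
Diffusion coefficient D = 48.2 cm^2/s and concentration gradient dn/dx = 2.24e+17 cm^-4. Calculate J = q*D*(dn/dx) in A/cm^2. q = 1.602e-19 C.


Step 1: J = q * D * (dn/dx)
Step 2: J = 1.602e-19 * 48.2 * 2.24e+17
Step 3: J = 1.73e+00 A/cm^2

1.73e+00


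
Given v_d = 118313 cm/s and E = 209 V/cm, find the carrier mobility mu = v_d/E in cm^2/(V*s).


Step 1: mu = v_d / E
Step 2: mu = 118313 / 209
Step 3: mu = 566.09 cm^2/(V*s)

566.09


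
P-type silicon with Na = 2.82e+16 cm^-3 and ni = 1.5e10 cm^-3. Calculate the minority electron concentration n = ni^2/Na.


Step 1: Majority hole concentration p ≈ Na = 2.82e+16 cm^-3
Step 2: n = ni^2 / Na = (1.5e10)^2 / 2.82e+16
Step 3: n = 7.98e+03 cm^-3

7.98e+03


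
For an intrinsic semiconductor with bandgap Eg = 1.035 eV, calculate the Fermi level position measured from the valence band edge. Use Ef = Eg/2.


Step 1: For an intrinsic semiconductor, the Fermi level sits at midgap.
Step 2: Ef = Eg / 2 = 1.035 / 2 = 0.5175 eV

0.5175


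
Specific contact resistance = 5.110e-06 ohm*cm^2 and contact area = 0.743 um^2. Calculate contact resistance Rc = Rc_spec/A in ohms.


Step 1: Convert area to cm^2: 0.743 um^2 = 7.4300e-09 cm^2
Step 2: Rc = Rc_spec / A = 5.110e-06 / 7.4300e-09
Step 3: Rc = 6.88e+02 ohms

6.88e+02


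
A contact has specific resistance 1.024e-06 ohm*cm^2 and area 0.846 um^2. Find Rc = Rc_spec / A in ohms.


Step 1: Convert area to cm^2: 0.846 um^2 = 8.4600e-09 cm^2
Step 2: Rc = Rc_spec / A = 1.024e-06 / 8.4600e-09
Step 3: Rc = 1.21e+02 ohms

1.21e+02


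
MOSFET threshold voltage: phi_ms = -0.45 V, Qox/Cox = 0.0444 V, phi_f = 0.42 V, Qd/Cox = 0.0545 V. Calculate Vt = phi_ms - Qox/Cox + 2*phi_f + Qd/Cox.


Step 1: Vt = phi_ms - Qox/Cox + 2*phi_f + Qd/Cox
Step 2: Vt = -0.45 - 0.0444 + 2*0.42 + 0.0545
Step 3: Vt = -0.45 - 0.0444 + 0.84 + 0.0545
Step 4: Vt = 0.4001 V

0.4001


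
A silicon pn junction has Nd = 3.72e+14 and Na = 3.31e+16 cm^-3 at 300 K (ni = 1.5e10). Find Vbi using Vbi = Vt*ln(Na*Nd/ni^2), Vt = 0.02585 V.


Step 1: Compute Na*Nd/ni^2 = 3.31e+16 * 3.72e+14 / (1.5e10)^2 = 5.4725e+10
Step 2: ln(5.4725e+10) = 24.7256
Step 3: Vbi = 0.02585 * 24.7256 = 0.639 V

0.639


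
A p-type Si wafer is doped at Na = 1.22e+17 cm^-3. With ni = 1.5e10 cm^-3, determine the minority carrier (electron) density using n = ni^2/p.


Step 1: Majority hole concentration p ≈ Na = 1.22e+17 cm^-3
Step 2: n = ni^2 / Na = (1.5e10)^2 / 1.22e+17
Step 3: n = 1.84e+03 cm^-3

1.84e+03


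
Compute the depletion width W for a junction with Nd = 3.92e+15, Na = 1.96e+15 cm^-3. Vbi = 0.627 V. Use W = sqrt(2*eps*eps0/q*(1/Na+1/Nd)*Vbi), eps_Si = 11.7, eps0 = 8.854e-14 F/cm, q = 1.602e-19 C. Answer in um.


Step 1: 1/Na + 1/Nd = 1/1.96e+15 + 1/3.92e+15 = 7.65306e-16
Step 2: 2*eps*eps0/q = 2*11.7*8.854e-14/1.602e-19 = 1.293281e+07
Step 3: W^2 = 1.293281e+07 * 7.65306e-16 * 0.627 = 6.20577e-09
Step 4: W = sqrt(6.20577e-09) = 7.878e-05 cm = 0.7878 um

0.7878


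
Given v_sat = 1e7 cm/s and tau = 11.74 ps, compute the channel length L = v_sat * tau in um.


Step 1: tau in seconds = 11.74 ps * 1e-12 = 1.1740e-11 s
Step 2: L = v_sat * tau = 1e7 * 1.1740e-11 = 1.1740e-04 cm
Step 3: L in um = 1.1740e-04 * 1e4 = 1.174 um

1.174


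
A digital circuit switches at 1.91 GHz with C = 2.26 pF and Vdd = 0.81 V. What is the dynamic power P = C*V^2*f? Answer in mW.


Step 1: V^2 = 0.81^2 = 0.6561 V^2
Step 2: P = C*V^2*f = 2.26e-12 F * 0.6561 * 1.91e9 Hz
Step 3: P = 2.83212126e-03 W
Step 4: P = 2.832 mW

2.832


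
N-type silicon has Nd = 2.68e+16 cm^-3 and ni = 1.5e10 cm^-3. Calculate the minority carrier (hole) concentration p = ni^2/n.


Step 1: Since Nd >> ni, n ≈ Nd = 2.68e+16 cm^-3
Step 2: p = ni^2 / n = (1.5e10)^2 / 2.68e+16
Step 3: p = 2.25e20 / 2.68e+16 = 8.40e+03 cm^-3

8.40e+03


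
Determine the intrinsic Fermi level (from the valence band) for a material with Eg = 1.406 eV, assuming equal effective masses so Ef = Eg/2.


Step 1: For an intrinsic semiconductor, the Fermi level sits at midgap.
Step 2: Ef = Eg / 2 = 1.406 / 2 = 0.703 eV

0.703


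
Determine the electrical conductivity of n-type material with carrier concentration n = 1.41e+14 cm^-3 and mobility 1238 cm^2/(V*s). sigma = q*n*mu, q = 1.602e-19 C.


Step 1: sigma = q * n * mu
Step 2: sigma = 1.602e-19 * 1.41e+14 * 1238
Step 3: sigma = 2.796e-02 S/cm

2.796e-02


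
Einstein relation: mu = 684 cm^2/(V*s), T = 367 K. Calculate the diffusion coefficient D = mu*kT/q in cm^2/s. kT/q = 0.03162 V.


Step 1: D = mu * (kT/q)
Step 2: D = 684 * 0.03162
Step 3: D = 21.63 cm^2/s

21.63


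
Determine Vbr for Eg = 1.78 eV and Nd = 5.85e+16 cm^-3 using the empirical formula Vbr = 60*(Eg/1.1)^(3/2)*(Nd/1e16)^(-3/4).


Step 1: Eg/1.1 = 1.78/1.1 = 1.618182
Step 2: (Eg/1.1)^1.5 = 1.618182^1.5 = 2.058453
Step 3: (Nd/1e16)^(-0.75) = (5.85)^(-0.75) = 0.265848
Step 4: Vbr = 60 * 2.058453 * 0.265848 = 32.8 V

32.8


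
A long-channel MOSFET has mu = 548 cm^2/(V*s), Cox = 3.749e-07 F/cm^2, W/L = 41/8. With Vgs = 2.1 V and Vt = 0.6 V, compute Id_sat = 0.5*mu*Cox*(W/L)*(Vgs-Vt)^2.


Step 1: Overdrive voltage Vov = Vgs - Vt = 2.1 - 0.6 = 1.5 V
Step 2: W/L = 41/8 = 5.125
Step 3: Id = 0.5 * 548 * 3.749e-07 * 5.125 * 1.5^2
Step 4: Id = 1.18e-03 A

1.18e-03


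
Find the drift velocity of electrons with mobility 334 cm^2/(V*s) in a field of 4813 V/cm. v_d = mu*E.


Step 1: v_d = mu * E
Step 2: v_d = 334 * 4813 = 1607542
Step 3: v_d = 1.61e+06 cm/s

1.61e+06


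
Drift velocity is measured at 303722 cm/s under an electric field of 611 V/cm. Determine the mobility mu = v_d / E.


Step 1: mu = v_d / E
Step 2: mu = 303722 / 611
Step 3: mu = 497.09 cm^2/(V*s)

497.09


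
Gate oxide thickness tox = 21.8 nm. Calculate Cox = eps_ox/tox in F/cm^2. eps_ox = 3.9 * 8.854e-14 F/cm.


Step 1: eps_ox = 3.9 * 8.854e-14 = 3.45306e-13 F/cm
Step 2: tox in cm = 21.8 nm * 1e-7 = 2.1800e-06 cm
Step 3: Cox = 3.45306e-13 / 2.1800e-06 = 1.58e-07 F/cm^2

1.58e-07


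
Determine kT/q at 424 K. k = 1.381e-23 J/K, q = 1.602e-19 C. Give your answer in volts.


Step 1: kT = 1.381e-23 * 424 = 5.85544e-21 J
Step 2: Vt = kT/q = 5.85544e-21 / 1.602e-19
Step 3: Vt = 0.03655 V

0.03655


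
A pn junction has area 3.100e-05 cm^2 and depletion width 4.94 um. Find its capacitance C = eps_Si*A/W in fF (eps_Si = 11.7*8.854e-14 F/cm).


Step 1: eps_Si = 11.7 * 8.854e-14 = 1.035918e-12 F/cm
Step 2: W in cm = 4.94 * 1e-4 = 4.94e-04 cm
Step 3: C = 1.035918e-12 * 3.100e-05 / 4.94e-04 = 6.500700e-14 F
Step 4: C = 65.01 fF

65.01


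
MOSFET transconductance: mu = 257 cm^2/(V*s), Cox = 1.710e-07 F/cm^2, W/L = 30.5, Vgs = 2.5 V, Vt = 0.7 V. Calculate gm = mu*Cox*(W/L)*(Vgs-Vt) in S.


Step 1: Vov = Vgs - Vt = 2.5 - 0.7 = 1.8 V
Step 2: gm = mu * Cox * (W/L) * Vov
Step 3: gm = 257 * 1.710e-07 * 30.5 * 1.8 = 2.41e-03 S

2.41e-03


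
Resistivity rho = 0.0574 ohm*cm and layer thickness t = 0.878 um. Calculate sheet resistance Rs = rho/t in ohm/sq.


Step 1: Convert thickness to cm: t = 0.878 um = 8.7800e-05 cm
Step 2: Rs = rho / t = 0.0574 / 8.7800e-05
Step 3: Rs = 653.8 ohm/sq

653.8


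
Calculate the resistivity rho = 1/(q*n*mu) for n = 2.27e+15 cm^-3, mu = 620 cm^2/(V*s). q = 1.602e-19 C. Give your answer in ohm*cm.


Step 1: sigma = q * n * mu = 1.602e-19 * 2.27e+15 * 620 = 2.25465e-01 S/cm
Step 2: rho = 1 / sigma = 1 / 2.25465e-01 = 4.435 ohm*cm

4.435


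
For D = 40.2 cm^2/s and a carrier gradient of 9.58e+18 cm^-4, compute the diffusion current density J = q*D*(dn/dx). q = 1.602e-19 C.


Step 1: J = q * D * (dn/dx)
Step 2: J = 1.602e-19 * 40.2 * 9.58e+18
Step 3: J = 6.17e+01 A/cm^2

6.17e+01


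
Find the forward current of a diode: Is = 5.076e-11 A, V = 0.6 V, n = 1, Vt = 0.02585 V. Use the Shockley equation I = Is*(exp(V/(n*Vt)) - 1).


Step 1: V/(n*Vt) = 0.6/(1*0.02585) = 23.2108
Step 2: exp(23.2108) = 1.2032e+10
Step 3: I = 5.076e-11 * (1.2032e+10 - 1) = 6.11e-01 A

6.11e-01


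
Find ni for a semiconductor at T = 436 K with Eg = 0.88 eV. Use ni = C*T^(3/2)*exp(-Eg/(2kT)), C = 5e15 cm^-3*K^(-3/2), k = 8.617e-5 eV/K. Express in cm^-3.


Step 1: Compute kT = 8.617e-5 * 436 = 0.03757012 eV
Step 2: Exponent = -Eg/(2kT) = -0.88/(2*0.03757012) = -11.71143
Step 3: T^(3/2) = 436^1.5 = 9103.95
Step 4: ni = 5e15 * 9103.95 * exp(-11.71143) = 3.73e+14 cm^-3

3.73e+14


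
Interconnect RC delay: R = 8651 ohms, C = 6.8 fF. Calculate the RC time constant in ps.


Step 1: tau = R * C
Step 2: tau = 8651 * 6.8 fF = 8651 * 6.8e-15 F
Step 3: tau = 5.88268e-11 s = 58.8268 ps

58.8268


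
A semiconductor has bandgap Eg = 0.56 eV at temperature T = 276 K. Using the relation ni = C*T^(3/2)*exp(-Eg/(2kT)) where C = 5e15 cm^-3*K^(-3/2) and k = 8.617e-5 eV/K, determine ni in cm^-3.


Step 1: Compute kT = 8.617e-5 * 276 = 0.02378292 eV
Step 2: Exponent = -Eg/(2kT) = -0.56/(2*0.02378292) = -11.77315
Step 3: T^(3/2) = 276^1.5 = 4585.26
Step 4: ni = 5e15 * 4585.26 * exp(-11.77315) = 1.77e+14 cm^-3

1.77e+14


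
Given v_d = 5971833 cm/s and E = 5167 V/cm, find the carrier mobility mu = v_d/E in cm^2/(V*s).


Step 1: mu = v_d / E
Step 2: mu = 5971833 / 5167
Step 3: mu = 1155.76 cm^2/(V*s)

1155.76


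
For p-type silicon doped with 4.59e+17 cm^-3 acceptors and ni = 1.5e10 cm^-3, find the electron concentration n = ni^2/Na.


Step 1: Majority hole concentration p ≈ Na = 4.59e+17 cm^-3
Step 2: n = ni^2 / Na = (1.5e10)^2 / 4.59e+17
Step 3: n = 4.90e+02 cm^-3

4.90e+02


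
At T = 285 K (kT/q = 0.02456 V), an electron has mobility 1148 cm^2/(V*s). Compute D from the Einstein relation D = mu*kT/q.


Step 1: D = mu * (kT/q)
Step 2: D = 1148 * 0.02456
Step 3: D = 28.19 cm^2/s

28.19


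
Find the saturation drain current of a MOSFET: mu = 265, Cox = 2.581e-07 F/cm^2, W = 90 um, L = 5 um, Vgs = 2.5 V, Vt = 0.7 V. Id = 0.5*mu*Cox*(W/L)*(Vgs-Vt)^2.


Step 1: Overdrive voltage Vov = Vgs - Vt = 2.5 - 0.7 = 1.8 V
Step 2: W/L = 90/5 = 18
Step 3: Id = 0.5 * 265 * 2.581e-07 * 18 * 1.8^2
Step 4: Id = 1.99e-03 A

1.99e-03


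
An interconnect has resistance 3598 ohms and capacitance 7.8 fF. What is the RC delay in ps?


Step 1: tau = R * C
Step 2: tau = 3598 * 7.8 fF = 3598 * 7.8e-15 F
Step 3: tau = 2.80644e-11 s = 28.0644 ps

28.0644


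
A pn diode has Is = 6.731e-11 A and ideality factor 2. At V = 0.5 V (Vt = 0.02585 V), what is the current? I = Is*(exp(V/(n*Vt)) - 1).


Step 1: V/(n*Vt) = 0.5/(2*0.02585) = 9.6712
Step 2: exp(9.6712) = 1.5854e+04
Step 3: I = 6.731e-11 * (1.5854e+04 - 1) = 1.07e-06 A

1.07e-06


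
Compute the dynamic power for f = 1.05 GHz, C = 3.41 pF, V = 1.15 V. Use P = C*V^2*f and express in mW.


Step 1: V^2 = 1.15^2 = 1.3225 V^2
Step 2: P = C*V^2*f = 3.41e-12 F * 1.3225 * 1.05e9 Hz
Step 3: P = 4.73521125e-03 W
Step 4: P = 4.735 mW

4.735


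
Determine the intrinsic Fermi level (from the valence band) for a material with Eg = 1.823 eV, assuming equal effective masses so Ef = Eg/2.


Step 1: For an intrinsic semiconductor, the Fermi level sits at midgap.
Step 2: Ef = Eg / 2 = 1.823 / 2 = 0.9115 eV

0.9115


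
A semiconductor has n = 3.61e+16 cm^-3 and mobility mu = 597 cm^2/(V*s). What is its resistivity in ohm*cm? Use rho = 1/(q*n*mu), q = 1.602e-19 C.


Step 1: sigma = q * n * mu = 1.602e-19 * 3.61e+16 * 597 = 3.45258e+00 S/cm
Step 2: rho = 1 / sigma = 1 / 3.45258e+00 = 0.2896 ohm*cm

0.2896


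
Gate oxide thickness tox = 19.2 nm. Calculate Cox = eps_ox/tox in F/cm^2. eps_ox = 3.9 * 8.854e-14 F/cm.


Step 1: eps_ox = 3.9 * 8.854e-14 = 3.45306e-13 F/cm
Step 2: tox in cm = 19.2 nm * 1e-7 = 1.9200e-06 cm
Step 3: Cox = 3.45306e-13 / 1.9200e-06 = 1.80e-07 F/cm^2

1.80e-07


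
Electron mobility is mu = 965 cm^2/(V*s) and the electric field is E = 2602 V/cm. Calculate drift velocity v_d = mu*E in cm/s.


Step 1: v_d = mu * E
Step 2: v_d = 965 * 2602 = 2510930
Step 3: v_d = 2.51e+06 cm/s

2.51e+06


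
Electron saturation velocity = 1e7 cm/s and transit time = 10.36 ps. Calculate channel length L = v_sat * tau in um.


Step 1: tau in seconds = 10.36 ps * 1e-12 = 1.0360e-11 s
Step 2: L = v_sat * tau = 1e7 * 1.0360e-11 = 1.0360e-04 cm
Step 3: L in um = 1.0360e-04 * 1e4 = 1.036 um

1.036


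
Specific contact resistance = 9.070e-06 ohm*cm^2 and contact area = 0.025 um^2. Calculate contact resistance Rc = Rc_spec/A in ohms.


Step 1: Convert area to cm^2: 0.025 um^2 = 2.5000e-10 cm^2
Step 2: Rc = Rc_spec / A = 9.070e-06 / 2.5000e-10
Step 3: Rc = 3.63e+04 ohms

3.63e+04


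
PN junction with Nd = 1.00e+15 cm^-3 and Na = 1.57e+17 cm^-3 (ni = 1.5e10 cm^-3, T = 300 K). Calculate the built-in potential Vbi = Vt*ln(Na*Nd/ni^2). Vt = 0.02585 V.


Step 1: Compute Na*Nd/ni^2 = 1.57e+17 * 1.00e+15 / (1.5e10)^2 = 6.9778e+11
Step 2: ln(6.9778e+11) = 27.2712
Step 3: Vbi = 0.02585 * 27.2712 = 0.705 V

0.705


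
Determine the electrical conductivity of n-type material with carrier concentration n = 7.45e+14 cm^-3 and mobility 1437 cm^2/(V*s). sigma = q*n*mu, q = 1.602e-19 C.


Step 1: sigma = q * n * mu
Step 2: sigma = 1.602e-19 * 7.45e+14 * 1437
Step 3: sigma = 1.715e-01 S/cm

1.715e-01


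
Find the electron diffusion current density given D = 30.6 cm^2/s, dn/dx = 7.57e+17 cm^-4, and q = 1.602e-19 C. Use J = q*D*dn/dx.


Step 1: J = q * D * (dn/dx)
Step 2: J = 1.602e-19 * 30.6 * 7.57e+17
Step 3: J = 3.71e+00 A/cm^2

3.71e+00


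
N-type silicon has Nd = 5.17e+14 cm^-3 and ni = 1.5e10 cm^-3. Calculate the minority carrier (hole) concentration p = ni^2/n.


Step 1: Since Nd >> ni, n ≈ Nd = 5.17e+14 cm^-3
Step 2: p = ni^2 / n = (1.5e10)^2 / 5.17e+14
Step 3: p = 2.25e20 / 5.17e+14 = 4.35e+05 cm^-3

4.35e+05


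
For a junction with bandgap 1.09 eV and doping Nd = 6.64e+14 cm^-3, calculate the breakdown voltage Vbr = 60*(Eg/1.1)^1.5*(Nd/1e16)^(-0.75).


Step 1: Eg/1.1 = 1.09/1.1 = 0.990909
Step 2: (Eg/1.1)^1.5 = 0.990909^1.5 = 0.986395
Step 3: (Nd/1e16)^(-0.75) = (0.0664)^(-0.75) = 7.644938
Step 4: Vbr = 60 * 0.986395 * 7.644938 = 452.5 V

452.5


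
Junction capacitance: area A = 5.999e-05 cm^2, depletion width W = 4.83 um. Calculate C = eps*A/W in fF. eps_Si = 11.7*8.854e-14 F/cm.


Step 1: eps_Si = 11.7 * 8.854e-14 = 1.035918e-12 F/cm
Step 2: W in cm = 4.83 * 1e-4 = 4.83e-04 cm
Step 3: C = 1.035918e-12 * 5.999e-05 / 4.83e-04 = 1.286640e-13 F
Step 4: C = 128.66 fF

128.66


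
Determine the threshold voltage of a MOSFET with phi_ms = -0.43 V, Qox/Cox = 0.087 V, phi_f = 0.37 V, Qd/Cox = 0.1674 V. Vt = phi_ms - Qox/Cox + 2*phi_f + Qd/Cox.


Step 1: Vt = phi_ms - Qox/Cox + 2*phi_f + Qd/Cox
Step 2: Vt = -0.43 - 0.087 + 2*0.37 + 0.1674
Step 3: Vt = -0.43 - 0.087 + 0.74 + 0.1674
Step 4: Vt = 0.3904 V

0.3904


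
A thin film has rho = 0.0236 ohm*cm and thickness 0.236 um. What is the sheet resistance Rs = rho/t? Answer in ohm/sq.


Step 1: Convert thickness to cm: t = 0.236 um = 2.3600e-05 cm
Step 2: Rs = rho / t = 0.0236 / 2.3600e-05
Step 3: Rs = 1000.0 ohm/sq

1000.0


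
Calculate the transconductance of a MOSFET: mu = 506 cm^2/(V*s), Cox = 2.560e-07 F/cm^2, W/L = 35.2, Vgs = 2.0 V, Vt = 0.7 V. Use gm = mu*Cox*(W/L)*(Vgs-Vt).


Step 1: Vov = Vgs - Vt = 2.0 - 0.7 = 1.3 V
Step 2: gm = mu * Cox * (W/L) * Vov
Step 3: gm = 506 * 2.560e-07 * 35.2 * 1.3 = 5.93e-03 S

5.93e-03


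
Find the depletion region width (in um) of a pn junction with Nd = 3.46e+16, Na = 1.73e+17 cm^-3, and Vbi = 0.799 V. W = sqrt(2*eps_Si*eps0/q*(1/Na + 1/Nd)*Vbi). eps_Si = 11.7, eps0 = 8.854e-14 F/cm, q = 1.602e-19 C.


Step 1: 1/Na + 1/Nd = 1/1.73e+17 + 1/3.46e+16 = 3.46821e-17
Step 2: 2*eps*eps0/q = 2*11.7*8.854e-14/1.602e-19 = 1.293281e+07
Step 3: W^2 = 1.293281e+07 * 3.46821e-17 * 0.799 = 3.58381e-10
Step 4: W = sqrt(3.58381e-10) = 1.893e-05 cm = 0.1893 um

0.1893


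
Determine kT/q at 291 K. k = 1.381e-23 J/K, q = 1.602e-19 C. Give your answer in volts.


Step 1: kT = 1.381e-23 * 291 = 4.01871e-21 J
Step 2: Vt = kT/q = 4.01871e-21 / 1.602e-19
Step 3: Vt = 0.02509 V

0.02509


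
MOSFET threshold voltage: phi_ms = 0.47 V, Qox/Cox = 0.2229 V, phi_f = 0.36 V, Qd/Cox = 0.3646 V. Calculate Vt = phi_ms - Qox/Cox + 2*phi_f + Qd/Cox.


Step 1: Vt = phi_ms - Qox/Cox + 2*phi_f + Qd/Cox
Step 2: Vt = 0.47 - 0.2229 + 2*0.36 + 0.3646
Step 3: Vt = 0.47 - 0.2229 + 0.72 + 0.3646
Step 4: Vt = 1.3317 V

1.3317


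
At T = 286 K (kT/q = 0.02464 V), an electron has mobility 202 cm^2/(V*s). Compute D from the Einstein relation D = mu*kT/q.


Step 1: D = mu * (kT/q)
Step 2: D = 202 * 0.02464
Step 3: D = 4.98 cm^2/s

4.98


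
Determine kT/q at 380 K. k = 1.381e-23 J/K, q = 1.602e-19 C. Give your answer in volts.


Step 1: kT = 1.381e-23 * 380 = 5.2478e-21 J
Step 2: Vt = kT/q = 5.2478e-21 / 1.602e-19
Step 3: Vt = 0.03276 V

0.03276


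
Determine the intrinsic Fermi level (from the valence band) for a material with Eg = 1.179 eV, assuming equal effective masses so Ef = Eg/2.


Step 1: For an intrinsic semiconductor, the Fermi level sits at midgap.
Step 2: Ef = Eg / 2 = 1.179 / 2 = 0.5895 eV

0.5895


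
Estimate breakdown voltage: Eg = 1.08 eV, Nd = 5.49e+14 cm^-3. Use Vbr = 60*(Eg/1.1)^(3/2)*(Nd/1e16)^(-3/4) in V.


Step 1: Eg/1.1 = 1.08/1.1 = 0.981818
Step 2: (Eg/1.1)^1.5 = 0.981818^1.5 = 0.972851
Step 3: (Nd/1e16)^(-0.75) = (0.0549)^(-0.75) = 8.816998
Step 4: Vbr = 60 * 0.972851 * 8.816998 = 514.7 V

514.7


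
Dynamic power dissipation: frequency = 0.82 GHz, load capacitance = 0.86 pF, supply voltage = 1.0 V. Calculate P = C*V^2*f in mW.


Step 1: V^2 = 1.0^2 = 1.0 V^2
Step 2: P = C*V^2*f = 0.86e-12 F * 1.0 * 0.82e9 Hz
Step 3: P = 7.052e-04 W
Step 4: P = 0.705 mW

0.705


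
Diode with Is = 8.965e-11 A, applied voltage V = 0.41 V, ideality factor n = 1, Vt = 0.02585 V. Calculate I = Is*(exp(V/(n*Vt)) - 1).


Step 1: V/(n*Vt) = 0.41/(1*0.02585) = 15.8607
Step 2: exp(15.8607) = 7.7306e+06
Step 3: I = 8.965e-11 * (7.7306e+06 - 1) = 6.93e-04 A

6.93e-04


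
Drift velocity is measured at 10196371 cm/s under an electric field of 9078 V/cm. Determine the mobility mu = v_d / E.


Step 1: mu = v_d / E
Step 2: mu = 10196371 / 9078
Step 3: mu = 1123.2 cm^2/(V*s)

1123.2


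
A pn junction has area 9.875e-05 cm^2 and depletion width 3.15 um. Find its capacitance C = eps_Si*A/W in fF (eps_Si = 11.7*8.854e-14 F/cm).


Step 1: eps_Si = 11.7 * 8.854e-14 = 1.035918e-12 F/cm
Step 2: W in cm = 3.15 * 1e-4 = 3.15e-04 cm
Step 3: C = 1.035918e-12 * 9.875e-05 / 3.15e-04 = 3.247521e-13 F
Step 4: C = 324.75 fF

324.75


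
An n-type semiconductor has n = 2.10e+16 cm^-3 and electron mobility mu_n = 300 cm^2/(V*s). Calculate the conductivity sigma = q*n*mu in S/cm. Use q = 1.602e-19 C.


Step 1: sigma = q * n * mu
Step 2: sigma = 1.602e-19 * 2.10e+16 * 300
Step 3: sigma = 1.009e+00 S/cm

1.009e+00


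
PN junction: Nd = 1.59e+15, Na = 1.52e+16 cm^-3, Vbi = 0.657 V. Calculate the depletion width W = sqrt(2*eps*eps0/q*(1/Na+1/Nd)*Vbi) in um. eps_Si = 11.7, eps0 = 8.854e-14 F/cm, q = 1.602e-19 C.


Step 1: 1/Na + 1/Nd = 1/1.52e+16 + 1/1.59e+15 = 6.94720e-16
Step 2: 2*eps*eps0/q = 2*11.7*8.854e-14/1.602e-19 = 1.293281e+07
Step 3: W^2 = 1.293281e+07 * 6.94720e-16 * 0.657 = 5.90294e-09
Step 4: W = sqrt(5.90294e-09) = 7.683e-05 cm = 0.7683 um

0.7683


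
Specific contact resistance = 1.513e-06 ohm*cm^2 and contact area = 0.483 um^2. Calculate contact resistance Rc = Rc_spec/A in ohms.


Step 1: Convert area to cm^2: 0.483 um^2 = 4.8300e-09 cm^2
Step 2: Rc = Rc_spec / A = 1.513e-06 / 4.8300e-09
Step 3: Rc = 3.13e+02 ohms

3.13e+02


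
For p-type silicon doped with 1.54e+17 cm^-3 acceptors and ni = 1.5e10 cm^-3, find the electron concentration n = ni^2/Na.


Step 1: Majority hole concentration p ≈ Na = 1.54e+17 cm^-3
Step 2: n = ni^2 / Na = (1.5e10)^2 / 1.54e+17
Step 3: n = 1.46e+03 cm^-3

1.46e+03


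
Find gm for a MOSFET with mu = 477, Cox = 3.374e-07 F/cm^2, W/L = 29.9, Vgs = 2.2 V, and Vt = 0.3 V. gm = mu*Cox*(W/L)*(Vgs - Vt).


Step 1: Vov = Vgs - Vt = 2.2 - 0.3 = 1.9 V
Step 2: gm = mu * Cox * (W/L) * Vov
Step 3: gm = 477 * 3.374e-07 * 29.9 * 1.9 = 9.14e-03 S

9.14e-03


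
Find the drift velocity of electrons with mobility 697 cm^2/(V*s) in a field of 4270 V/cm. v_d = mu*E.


Step 1: v_d = mu * E
Step 2: v_d = 697 * 4270 = 2976190
Step 3: v_d = 2.98e+06 cm/s

2.98e+06


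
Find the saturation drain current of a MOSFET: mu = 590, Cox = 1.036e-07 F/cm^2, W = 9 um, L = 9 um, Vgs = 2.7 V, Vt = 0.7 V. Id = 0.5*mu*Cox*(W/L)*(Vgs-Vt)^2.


Step 1: Overdrive voltage Vov = Vgs - Vt = 2.7 - 0.7 = 2.0 V
Step 2: W/L = 9/9 = 1
Step 3: Id = 0.5 * 590 * 1.036e-07 * 1 * 2.0^2
Step 4: Id = 1.22e-04 A

1.22e-04


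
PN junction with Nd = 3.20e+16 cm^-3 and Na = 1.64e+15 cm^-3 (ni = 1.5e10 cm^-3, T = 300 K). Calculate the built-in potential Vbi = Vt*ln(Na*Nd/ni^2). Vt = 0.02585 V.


Step 1: Compute Na*Nd/ni^2 = 1.64e+15 * 3.20e+16 / (1.5e10)^2 = 2.3324e+11
Step 2: ln(2.3324e+11) = 26.1753
Step 3: Vbi = 0.02585 * 26.1753 = 0.677 V

0.677


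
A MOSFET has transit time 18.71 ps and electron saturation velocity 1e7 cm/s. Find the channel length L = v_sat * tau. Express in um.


Step 1: tau in seconds = 18.71 ps * 1e-12 = 1.8710e-11 s
Step 2: L = v_sat * tau = 1e7 * 1.8710e-11 = 1.8710e-04 cm
Step 3: L in um = 1.8710e-04 * 1e4 = 1.871 um

1.871


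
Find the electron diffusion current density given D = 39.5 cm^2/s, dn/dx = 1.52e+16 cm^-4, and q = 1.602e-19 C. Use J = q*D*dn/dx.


Step 1: J = q * D * (dn/dx)
Step 2: J = 1.602e-19 * 39.5 * 1.52e+16
Step 3: J = 9.62e-02 A/cm^2

9.62e-02


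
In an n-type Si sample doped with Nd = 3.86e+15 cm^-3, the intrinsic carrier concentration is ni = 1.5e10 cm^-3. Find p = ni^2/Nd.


Step 1: Since Nd >> ni, n ≈ Nd = 3.86e+15 cm^-3
Step 2: p = ni^2 / n = (1.5e10)^2 / 3.86e+15
Step 3: p = 2.25e20 / 3.86e+15 = 5.83e+04 cm^-3

5.83e+04


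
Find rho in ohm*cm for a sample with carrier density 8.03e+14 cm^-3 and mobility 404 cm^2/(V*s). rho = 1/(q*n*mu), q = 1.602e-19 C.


Step 1: sigma = q * n * mu = 1.602e-19 * 8.03e+14 * 404 = 5.19708e-02 S/cm
Step 2: rho = 1 / sigma = 1 / 5.19708e-02 = 19.24 ohm*cm

19.24


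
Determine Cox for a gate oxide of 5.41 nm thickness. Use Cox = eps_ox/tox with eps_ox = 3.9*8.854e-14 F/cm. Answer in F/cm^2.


Step 1: eps_ox = 3.9 * 8.854e-14 = 3.45306e-13 F/cm
Step 2: tox in cm = 5.41 nm * 1e-7 = 5.4100e-07 cm
Step 3: Cox = 3.45306e-13 / 5.4100e-07 = 6.38e-07 F/cm^2

6.38e-07


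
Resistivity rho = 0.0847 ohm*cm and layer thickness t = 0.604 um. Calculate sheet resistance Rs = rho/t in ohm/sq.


Step 1: Convert thickness to cm: t = 0.604 um = 6.0400e-05 cm
Step 2: Rs = rho / t = 0.0847 / 6.0400e-05
Step 3: Rs = 1402.3 ohm/sq

1402.3


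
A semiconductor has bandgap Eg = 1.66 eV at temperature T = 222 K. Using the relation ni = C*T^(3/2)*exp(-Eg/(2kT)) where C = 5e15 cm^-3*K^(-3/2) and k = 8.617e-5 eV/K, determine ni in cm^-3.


Step 1: Compute kT = 8.617e-5 * 222 = 0.01912974 eV
Step 2: Exponent = -Eg/(2kT) = -1.66/(2*0.01912974) = -43.38794
Step 3: T^(3/2) = 222^1.5 = 3307.73
Step 4: ni = 5e15 * 3307.73 * exp(-43.38794) = 2.37e+00 cm^-3

2.37e+00


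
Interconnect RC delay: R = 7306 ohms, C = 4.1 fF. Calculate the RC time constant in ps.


Step 1: tau = R * C
Step 2: tau = 7306 * 4.1 fF = 7306 * 4.1e-15 F
Step 3: tau = 2.99546e-11 s = 29.9546 ps

29.9546


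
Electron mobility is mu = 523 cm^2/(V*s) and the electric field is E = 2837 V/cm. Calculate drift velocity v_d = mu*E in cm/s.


Step 1: v_d = mu * E
Step 2: v_d = 523 * 2837 = 1483751
Step 3: v_d = 1.48e+06 cm/s

1.48e+06


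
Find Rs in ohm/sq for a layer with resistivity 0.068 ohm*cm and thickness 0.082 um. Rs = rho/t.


Step 1: Convert thickness to cm: t = 0.082 um = 8.2000e-06 cm
Step 2: Rs = rho / t = 0.068 / 8.2000e-06
Step 3: Rs = 8292.7 ohm/sq

8292.7


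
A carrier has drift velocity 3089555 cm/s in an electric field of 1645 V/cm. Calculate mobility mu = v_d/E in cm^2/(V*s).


Step 1: mu = v_d / E
Step 2: mu = 3089555 / 1645
Step 3: mu = 1878.15 cm^2/(V*s)

1878.15


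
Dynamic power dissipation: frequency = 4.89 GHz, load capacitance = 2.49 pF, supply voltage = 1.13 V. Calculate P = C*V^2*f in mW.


Step 1: V^2 = 1.13^2 = 1.2769 V^2
Step 2: P = C*V^2*f = 2.49e-12 F * 1.2769 * 4.89e9 Hz
Step 3: P = 1.554766209e-02 W
Step 4: P = 15.548 mW

15.548


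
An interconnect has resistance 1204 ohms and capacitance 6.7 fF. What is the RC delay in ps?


Step 1: tau = R * C
Step 2: tau = 1204 * 6.7 fF = 1204 * 6.7e-15 F
Step 3: tau = 8.0668e-12 s = 8.0668 ps

8.0668


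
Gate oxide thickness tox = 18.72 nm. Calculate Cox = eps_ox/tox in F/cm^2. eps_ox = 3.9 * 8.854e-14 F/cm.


Step 1: eps_ox = 3.9 * 8.854e-14 = 3.45306e-13 F/cm
Step 2: tox in cm = 18.72 nm * 1e-7 = 1.8720e-06 cm
Step 3: Cox = 3.45306e-13 / 1.8720e-06 = 1.84e-07 F/cm^2

1.84e-07


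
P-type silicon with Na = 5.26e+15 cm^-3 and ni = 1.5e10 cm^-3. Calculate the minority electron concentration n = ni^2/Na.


Step 1: Majority hole concentration p ≈ Na = 5.26e+15 cm^-3
Step 2: n = ni^2 / Na = (1.5e10)^2 / 5.26e+15
Step 3: n = 4.28e+04 cm^-3

4.28e+04


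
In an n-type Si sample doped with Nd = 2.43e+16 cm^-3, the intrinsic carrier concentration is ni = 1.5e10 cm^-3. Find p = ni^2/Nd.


Step 1: Since Nd >> ni, n ≈ Nd = 2.43e+16 cm^-3
Step 2: p = ni^2 / n = (1.5e10)^2 / 2.43e+16
Step 3: p = 2.25e20 / 2.43e+16 = 9.26e+03 cm^-3

9.26e+03


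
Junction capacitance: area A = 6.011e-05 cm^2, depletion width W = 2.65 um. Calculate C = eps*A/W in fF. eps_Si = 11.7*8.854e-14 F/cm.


Step 1: eps_Si = 11.7 * 8.854e-14 = 1.035918e-12 F/cm
Step 2: W in cm = 2.65 * 1e-4 = 2.65e-04 cm
Step 3: C = 1.035918e-12 * 6.011e-05 / 2.65e-04 = 2.349775e-13 F
Step 4: C = 234.98 fF

234.98


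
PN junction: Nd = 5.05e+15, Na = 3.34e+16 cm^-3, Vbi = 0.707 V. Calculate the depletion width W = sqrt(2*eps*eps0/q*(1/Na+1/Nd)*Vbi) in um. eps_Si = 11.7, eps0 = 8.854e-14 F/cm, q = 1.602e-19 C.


Step 1: 1/Na + 1/Nd = 1/3.34e+16 + 1/5.05e+15 = 2.27960e-16
Step 2: 2*eps*eps0/q = 2*11.7*8.854e-14/1.602e-19 = 1.293281e+07
Step 3: W^2 = 1.293281e+07 * 2.27960e-16 * 0.707 = 2.08435e-09
Step 4: W = sqrt(2.08435e-09) = 4.565e-05 cm = 0.4565 um

0.4565


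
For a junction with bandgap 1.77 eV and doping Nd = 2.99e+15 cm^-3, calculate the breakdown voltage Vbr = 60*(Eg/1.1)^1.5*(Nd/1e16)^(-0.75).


Step 1: Eg/1.1 = 1.77/1.1 = 1.609091
Step 2: (Eg/1.1)^1.5 = 1.609091^1.5 = 2.041131
Step 3: (Nd/1e16)^(-0.75) = (0.299)^(-0.75) = 2.473128
Step 4: Vbr = 60 * 2.041131 * 2.473128 = 302.9 V

302.9


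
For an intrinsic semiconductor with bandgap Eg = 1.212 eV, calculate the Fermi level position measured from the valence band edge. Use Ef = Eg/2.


Step 1: For an intrinsic semiconductor, the Fermi level sits at midgap.
Step 2: Ef = Eg / 2 = 1.212 / 2 = 0.606 eV

0.606


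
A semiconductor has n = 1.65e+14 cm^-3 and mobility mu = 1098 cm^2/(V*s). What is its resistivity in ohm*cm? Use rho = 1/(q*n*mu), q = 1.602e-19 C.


Step 1: sigma = q * n * mu = 1.602e-19 * 1.65e+14 * 1098 = 2.90234e-02 S/cm
Step 2: rho = 1 / sigma = 1 / 2.90234e-02 = 34.45 ohm*cm

34.45


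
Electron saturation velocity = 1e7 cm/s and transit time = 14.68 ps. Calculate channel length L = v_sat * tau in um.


Step 1: tau in seconds = 14.68 ps * 1e-12 = 1.4680e-11 s
Step 2: L = v_sat * tau = 1e7 * 1.4680e-11 = 1.4680e-04 cm
Step 3: L in um = 1.4680e-04 * 1e4 = 1.468 um

1.468


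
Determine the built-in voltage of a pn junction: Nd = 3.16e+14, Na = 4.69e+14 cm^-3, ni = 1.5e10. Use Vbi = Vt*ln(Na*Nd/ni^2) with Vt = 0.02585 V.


Step 1: Compute Na*Nd/ni^2 = 4.69e+14 * 3.16e+14 / (1.5e10)^2 = 6.5868e+08
Step 2: ln(6.5868e+08) = 20.3057
Step 3: Vbi = 0.02585 * 20.3057 = 0.525 V

0.525


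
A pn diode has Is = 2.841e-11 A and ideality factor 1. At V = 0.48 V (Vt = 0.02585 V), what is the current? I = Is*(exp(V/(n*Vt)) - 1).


Step 1: V/(n*Vt) = 0.48/(1*0.02585) = 18.5687
Step 2: exp(18.5687) = 1.1595e+08
Step 3: I = 2.841e-11 * (1.1595e+08 - 1) = 3.29e-03 A

3.29e-03


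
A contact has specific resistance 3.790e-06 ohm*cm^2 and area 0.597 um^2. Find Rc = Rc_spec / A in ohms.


Step 1: Convert area to cm^2: 0.597 um^2 = 5.9700e-09 cm^2
Step 2: Rc = Rc_spec / A = 3.790e-06 / 5.9700e-09
Step 3: Rc = 6.35e+02 ohms

6.35e+02


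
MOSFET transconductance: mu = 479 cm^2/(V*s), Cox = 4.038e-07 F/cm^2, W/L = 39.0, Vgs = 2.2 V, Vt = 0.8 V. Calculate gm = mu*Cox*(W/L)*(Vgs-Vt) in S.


Step 1: Vov = Vgs - Vt = 2.2 - 0.8 = 1.4 V
Step 2: gm = mu * Cox * (W/L) * Vov
Step 3: gm = 479 * 4.038e-07 * 39.0 * 1.4 = 1.06e-02 S

1.06e-02


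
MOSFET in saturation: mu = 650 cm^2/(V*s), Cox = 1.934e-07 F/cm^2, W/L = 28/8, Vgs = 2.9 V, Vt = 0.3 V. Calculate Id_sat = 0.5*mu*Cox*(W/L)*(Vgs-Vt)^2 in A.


Step 1: Overdrive voltage Vov = Vgs - Vt = 2.9 - 0.3 = 2.6 V
Step 2: W/L = 28/8 = 3.5
Step 3: Id = 0.5 * 650 * 1.934e-07 * 3.5 * 2.6^2
Step 4: Id = 1.49e-03 A

1.49e-03


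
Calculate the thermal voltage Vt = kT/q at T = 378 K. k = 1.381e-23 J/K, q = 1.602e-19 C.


Step 1: kT = 1.381e-23 * 378 = 5.22018e-21 J
Step 2: Vt = kT/q = 5.22018e-21 / 1.602e-19
Step 3: Vt = 0.03259 V

0.03259


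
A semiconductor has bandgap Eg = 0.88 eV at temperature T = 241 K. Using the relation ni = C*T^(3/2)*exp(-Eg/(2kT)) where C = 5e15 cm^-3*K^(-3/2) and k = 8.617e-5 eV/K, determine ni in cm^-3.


Step 1: Compute kT = 8.617e-5 * 241 = 0.02076697 eV
Step 2: Exponent = -Eg/(2kT) = -0.88/(2*0.02076697) = -21.18749
Step 3: T^(3/2) = 241^1.5 = 3741.33
Step 4: ni = 5e15 * 3741.33 * exp(-21.18749) = 1.18e+10 cm^-3

1.18e+10


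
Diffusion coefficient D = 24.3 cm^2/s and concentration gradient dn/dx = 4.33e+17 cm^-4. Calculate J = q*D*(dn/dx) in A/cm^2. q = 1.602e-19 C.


Step 1: J = q * D * (dn/dx)
Step 2: J = 1.602e-19 * 24.3 * 4.33e+17
Step 3: J = 1.69e+00 A/cm^2

1.69e+00


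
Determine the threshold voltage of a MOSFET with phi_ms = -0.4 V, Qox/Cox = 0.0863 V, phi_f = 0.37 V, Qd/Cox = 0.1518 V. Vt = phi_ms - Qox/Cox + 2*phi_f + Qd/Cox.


Step 1: Vt = phi_ms - Qox/Cox + 2*phi_f + Qd/Cox
Step 2: Vt = -0.4 - 0.0863 + 2*0.37 + 0.1518
Step 3: Vt = -0.4 - 0.0863 + 0.74 + 0.1518
Step 4: Vt = 0.4055 V

0.4055


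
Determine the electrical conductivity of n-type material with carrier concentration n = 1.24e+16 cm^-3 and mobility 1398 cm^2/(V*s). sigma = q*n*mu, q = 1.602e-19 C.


Step 1: sigma = q * n * mu
Step 2: sigma = 1.602e-19 * 1.24e+16 * 1398
Step 3: sigma = 2.777e+00 S/cm

2.777e+00


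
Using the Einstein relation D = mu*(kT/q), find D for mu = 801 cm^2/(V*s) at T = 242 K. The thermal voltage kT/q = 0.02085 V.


Step 1: D = mu * (kT/q)
Step 2: D = 801 * 0.02085
Step 3: D = 16.7 cm^2/s

16.7


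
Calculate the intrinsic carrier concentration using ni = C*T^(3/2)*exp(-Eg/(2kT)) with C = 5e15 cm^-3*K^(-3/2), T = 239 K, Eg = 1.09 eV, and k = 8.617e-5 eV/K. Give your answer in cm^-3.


Step 1: Compute kT = 8.617e-5 * 239 = 0.02059463 eV
Step 2: Exponent = -Eg/(2kT) = -1.09/(2*0.02059463) = -26.46321
Step 3: T^(3/2) = 239^1.5 = 3694.85
Step 4: ni = 5e15 * 3694.85 * exp(-26.46321) = 5.94e+07 cm^-3

5.94e+07


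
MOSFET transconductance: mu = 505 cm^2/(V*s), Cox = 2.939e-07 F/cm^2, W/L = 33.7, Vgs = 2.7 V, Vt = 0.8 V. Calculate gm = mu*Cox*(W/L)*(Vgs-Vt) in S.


Step 1: Vov = Vgs - Vt = 2.7 - 0.8 = 1.9 V
Step 2: gm = mu * Cox * (W/L) * Vov
Step 3: gm = 505 * 2.939e-07 * 33.7 * 1.9 = 9.50e-03 S

9.50e-03


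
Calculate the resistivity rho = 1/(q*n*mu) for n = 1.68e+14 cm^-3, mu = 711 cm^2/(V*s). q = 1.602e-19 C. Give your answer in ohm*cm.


Step 1: sigma = q * n * mu = 1.602e-19 * 1.68e+14 * 711 = 1.91356e-02 S/cm
Step 2: rho = 1 / sigma = 1 / 1.91356e-02 = 52.26 ohm*cm

52.26


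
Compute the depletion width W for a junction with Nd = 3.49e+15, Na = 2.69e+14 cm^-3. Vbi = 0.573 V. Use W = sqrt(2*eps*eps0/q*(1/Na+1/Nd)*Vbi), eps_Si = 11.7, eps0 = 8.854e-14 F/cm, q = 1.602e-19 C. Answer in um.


Step 1: 1/Na + 1/Nd = 1/2.69e+14 + 1/3.49e+15 = 4.00401e-15
Step 2: 2*eps*eps0/q = 2*11.7*8.854e-14/1.602e-19 = 1.293281e+07
Step 3: W^2 = 1.293281e+07 * 4.00401e-15 * 0.573 = 2.96717e-08
Step 4: W = sqrt(2.96717e-08) = 1.723e-04 cm = 1.723 um

1.723


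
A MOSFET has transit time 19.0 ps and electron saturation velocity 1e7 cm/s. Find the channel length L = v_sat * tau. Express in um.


Step 1: tau in seconds = 19.0 ps * 1e-12 = 1.9000e-11 s
Step 2: L = v_sat * tau = 1e7 * 1.9000e-11 = 1.9000e-04 cm
Step 3: L in um = 1.9000e-04 * 1e4 = 1.9 um

1.9


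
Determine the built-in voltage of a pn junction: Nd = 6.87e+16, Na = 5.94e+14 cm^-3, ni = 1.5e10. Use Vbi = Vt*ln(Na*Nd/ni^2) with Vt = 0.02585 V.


Step 1: Compute Na*Nd/ni^2 = 5.94e+14 * 6.87e+16 / (1.5e10)^2 = 1.8137e+11
Step 2: ln(1.8137e+11) = 25.9238
Step 3: Vbi = 0.02585 * 25.9238 = 0.67 V

0.67


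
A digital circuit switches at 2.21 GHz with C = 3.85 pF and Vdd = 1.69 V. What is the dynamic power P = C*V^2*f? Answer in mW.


Step 1: V^2 = 1.69^2 = 2.8561 V^2
Step 2: P = C*V^2*f = 3.85e-12 F * 2.8561 * 2.21e9 Hz
Step 3: P = 2.430112685e-02 W
Step 4: P = 24.301 mW

24.301


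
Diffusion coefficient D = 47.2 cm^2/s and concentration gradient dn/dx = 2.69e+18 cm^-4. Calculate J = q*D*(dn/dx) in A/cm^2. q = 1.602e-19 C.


Step 1: J = q * D * (dn/dx)
Step 2: J = 1.602e-19 * 47.2 * 2.69e+18
Step 3: J = 2.03e+01 A/cm^2

2.03e+01


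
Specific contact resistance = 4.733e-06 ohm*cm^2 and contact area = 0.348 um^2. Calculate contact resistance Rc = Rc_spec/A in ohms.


Step 1: Convert area to cm^2: 0.348 um^2 = 3.4800e-09 cm^2
Step 2: Rc = Rc_spec / A = 4.733e-06 / 3.4800e-09
Step 3: Rc = 1.36e+03 ohms

1.36e+03
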